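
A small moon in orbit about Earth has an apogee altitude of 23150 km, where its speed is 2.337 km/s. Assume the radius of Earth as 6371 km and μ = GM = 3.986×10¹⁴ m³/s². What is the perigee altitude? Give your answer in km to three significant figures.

r_a = 6371 + 23150 = 29521 km = 2.952×10⁷ m.
Specific energy ε = v²/2 − μ/r = -1.077×10⁷ J/kg, so a = −μ/(2ε) = 1.850×10⁷ m.
The apsides satisfy r_p + r_a = 2a, so the perigee radius is 2a − r_a = 7.484×10⁶ m = 7484.2 km.
Perigee altitude = 7484.2 − 6371 = 1113.2 km.

perigee altitude ≈ 1110 km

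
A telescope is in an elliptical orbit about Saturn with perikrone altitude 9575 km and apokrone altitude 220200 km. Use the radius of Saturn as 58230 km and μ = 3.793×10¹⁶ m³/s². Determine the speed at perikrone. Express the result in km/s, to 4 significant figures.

r_p = 58230 + 9575 = 67805 km = 6.7805×10⁷ m.
r_a = 58230 + 220200 = 278430 km = 2.7843×10⁸ m.
Semi-major axis a = (r_p + r_a)/2 = 1.7312×10⁵ km = 1.731×10⁸ m.
Vis-viva: v² = μ(2/r − 1/a) = 3.793×10¹⁶ × (2.950×10⁻⁸ − 5.776×10⁻⁹) = 8.997×10⁸ m²/s².
v = 29990 m/s = 29.99 km/s.

v ≈ 29.99 km/s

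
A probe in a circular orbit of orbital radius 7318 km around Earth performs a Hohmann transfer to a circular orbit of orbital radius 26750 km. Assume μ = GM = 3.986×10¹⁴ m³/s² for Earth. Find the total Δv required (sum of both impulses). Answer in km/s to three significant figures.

Δv_total ≈ 3.20 km/s

r₁ = 7318 km = 7.318×10⁶ m.
r₂ = 26750 km = 2.675×10⁷ m.
Transfer ellipse a_t = (r₁ + r₂)/2 = 1.703×10⁷ m.
At r₁: circular v_c1 = √(μ/r₁) = 7380 m/s; transfer-perigee v_p = √[μ(2/r₁ − 1/a_t)] = 9249 m/s.
Δv₁ = v_p − v_c1 = 1868 m/s.
At r₂: circular v_c2 = √(μ/r₂) = 3860 m/s; transfer-apogee v_a = √[μ(2/r₂ − 1/a_t)] = 2530 m/s.
Δv₂ = v_c2 − v_a = 1330 m/s.
Total Δv = Δv₁ + Δv₂ = 3198 m/s = 3.198 km/s.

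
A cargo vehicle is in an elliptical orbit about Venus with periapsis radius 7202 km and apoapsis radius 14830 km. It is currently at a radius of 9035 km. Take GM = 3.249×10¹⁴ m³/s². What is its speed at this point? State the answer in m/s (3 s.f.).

Semi-major axis a = (r_p + r_a)/2 = 11016 km = 1.102×10⁷ m.
Vis-viva: v² = μ(2/r − 1/a) = 3.249×10¹⁴ × (2.214×10⁻⁷ − 9.078×10⁻⁸) = 4.243×10⁷ m²/s².
v = 6514 m/s.

v ≈ 6510 m/s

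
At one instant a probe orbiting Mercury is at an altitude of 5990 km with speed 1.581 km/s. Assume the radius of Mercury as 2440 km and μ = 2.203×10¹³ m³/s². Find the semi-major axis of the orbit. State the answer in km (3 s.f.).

r = 2440 + 5990 = 8430.0 km = 8.430×10⁶ m.
Specific orbital energy ε = v²/2 − μ/r = (1581)²/2 − 2.203×10¹³/8.430×10⁶ = -1.364×10⁶ J/kg.
Since ε = −μ/(2a), a = −μ/(2ε) = 8.078×10⁶ m = 8078.4 km.

a ≈ 8080 km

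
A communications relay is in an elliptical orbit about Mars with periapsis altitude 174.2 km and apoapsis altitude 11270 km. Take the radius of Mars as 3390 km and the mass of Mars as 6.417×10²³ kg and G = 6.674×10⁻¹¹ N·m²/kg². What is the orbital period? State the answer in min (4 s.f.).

T ≈ 440.1 min

μ = GM = 6.674×10⁻¹¹ × 6.417×10²³ = 4.283×10¹³ m³/s².
r_p = 3390 + 174.2 = 3564.2 km = 3.5642×10⁶ m.
r_a = 3390 + 11270 = 14660 km = 1.4660×10⁷ m.
Semi-major axis a = (r_p + r_a)/2 = (3564.2 + 14660)/2 = 9112.1 km = 9.112×10⁶ m.
By Kepler's third law T = 2π√(a³/μ) = 2π × 4.203×10³ = 2.641×10⁴ s.
= 440.1 min.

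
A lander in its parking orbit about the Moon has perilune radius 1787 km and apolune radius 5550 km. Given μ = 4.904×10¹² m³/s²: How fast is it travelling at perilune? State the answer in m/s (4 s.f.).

Semi-major axis a = (r_p + r_a)/2 = 3668.5 km = 3.668×10⁶ m.
Vis-viva: v² = μ(2/r − 1/a) = 4.904×10¹² × (1.119×10⁻⁶ − 2.726×10⁻⁷) = 4.152×10⁶ m²/s².
v = 2038 m/s.

v ≈ 2038 m/s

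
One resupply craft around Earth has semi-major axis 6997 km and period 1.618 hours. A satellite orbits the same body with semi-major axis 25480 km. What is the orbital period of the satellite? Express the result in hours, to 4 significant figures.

T₂ ≈ 11.24 hours

Kepler's third law: T² ∝ a³, so T₂ = T₁ (a₂/a₁)^(3/2).
a₂/a₁ = 3.642, (a₂/a₁)^(3/2) = 6.949.
T₂ = 1.618 × 6.949 = 11.24 hours.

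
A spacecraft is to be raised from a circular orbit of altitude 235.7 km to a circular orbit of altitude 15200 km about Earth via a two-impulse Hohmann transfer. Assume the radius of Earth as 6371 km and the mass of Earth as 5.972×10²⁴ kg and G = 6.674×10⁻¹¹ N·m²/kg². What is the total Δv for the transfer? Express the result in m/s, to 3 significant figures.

μ = GM = 6.674×10⁻¹¹ × 5.972×10²⁴ = 3.986×10¹⁴ m³/s².
r₁ = 6371 + 235.7 = 6606.7 km = 6.6067×10⁶ m.
r₂ = 6371 + 15200 = 21571 km = 2.1571×10⁷ m.
Transfer ellipse a_t = (r₁ + r₂)/2 = 1.409×10⁷ m.
At r₁: circular v_c1 = √(μ/r₁) = 7767 m/s; transfer-perigee v_p = √[μ(2/r₁ − 1/a_t)] = 9611 m/s.
Δv₁ = v_p − v_c1 = 1844 m/s.
At r₂: circular v_c2 = √(μ/r₂) = 4299 m/s; transfer-apogee v_a = √[μ(2/r₂ − 1/a_t)] = 2944 m/s.
Δv₂ = v_c2 − v_a = 1355 m/s.
Total Δv = Δv₁ + Δv₂ = 3199 m/s.

Δv_total ≈ 3200 m/s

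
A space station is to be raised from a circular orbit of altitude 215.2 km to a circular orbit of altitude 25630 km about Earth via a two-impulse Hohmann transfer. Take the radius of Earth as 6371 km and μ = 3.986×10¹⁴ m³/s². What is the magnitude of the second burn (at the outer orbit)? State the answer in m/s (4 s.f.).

r₁ = 6371 + 215.2 = 6586.2 km = 6.5862×10⁶ m.
r₂ = 6371 + 25630 = 32001 km = 3.2001×10⁷ m.
Transfer ellipse a_t = (r₁ + r₂)/2 = 1.929×10⁷ m.
At r₁: circular v_c1 = √(μ/r₁) = 7779 m/s; transfer-perigee v_p = √[μ(2/r₁ − 1/a_t)] = 10020 m/s.
At r₂: circular v_c2 = √(μ/r₂) = 3529 m/s; transfer-apogee v_a = √[μ(2/r₂ − 1/a_t)] = 2062 m/s.
Δv₂ = v_c2 − v_a = 1467 m/s.

Δv ≈ 1467 m/s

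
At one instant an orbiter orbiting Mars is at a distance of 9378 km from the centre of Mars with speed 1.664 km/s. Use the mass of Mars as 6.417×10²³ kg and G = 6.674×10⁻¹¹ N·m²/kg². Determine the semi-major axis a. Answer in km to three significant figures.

a ≈ 6730 km

μ = GM = 6.674×10⁻¹¹ × 6.417×10²³ = 4.283×10¹³ m³/s².
r = 9.378×10⁶ m.
Specific orbital energy ε = v²/2 − μ/r = (1664)²/2 − 4.283×10¹³/9.378×10⁶ = -3.182×10⁶ J/kg.
Since ε = −μ/(2a), a = −μ/(2ε) = 6.729×10⁶ m = 6728.9 km.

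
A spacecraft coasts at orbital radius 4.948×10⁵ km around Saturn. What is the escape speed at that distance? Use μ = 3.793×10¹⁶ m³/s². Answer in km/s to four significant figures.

v_esc ≈ 12.38 km/s

r = 4.948×10⁵ km = 4.948×10⁸ m.
Escape speed v_esc = √(2μ/r) = √(2 × 3.793×10¹⁶ / 4.948×10⁸) = √(1.533×10⁸) = 12380 m/s.
= 12.38 km/s.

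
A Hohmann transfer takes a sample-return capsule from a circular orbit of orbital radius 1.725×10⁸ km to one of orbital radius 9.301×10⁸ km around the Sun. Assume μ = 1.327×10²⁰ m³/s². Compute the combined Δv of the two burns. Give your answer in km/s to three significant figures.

Δv_total ≈ 13.6 km/s

r₁ = 1.725×10⁸ km = 1.725×10¹¹ m.
r₂ = 9.301×10⁸ km = 9.301×10¹¹ m.
Transfer ellipse a_t = (r₁ + r₂)/2 = 5.513×10¹¹ m.
At r₁: circular v_c1 = √(μ/r₁) = 27740 m/s; transfer-perihelion v_p = √[μ(2/r₁ − 1/a_t)] = 36030 m/s.
Δv₁ = v_p − v_c1 = 8290 m/s.
At r₂: circular v_c2 = √(μ/r₂) = 11940 m/s; transfer-aphelion v_a = √[μ(2/r₂ − 1/a_t)] = 6681 m/s.
Δv₂ = v_c2 − v_a = 5263 m/s.
Total Δv = Δv₁ + Δv₂ = 13550 m/s = 13.55 km/s.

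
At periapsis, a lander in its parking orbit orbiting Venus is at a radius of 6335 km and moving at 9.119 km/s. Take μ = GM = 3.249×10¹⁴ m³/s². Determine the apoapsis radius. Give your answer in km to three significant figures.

r_p = 6.335×10⁶ m.
Specific energy ε = v²/2 − μ/r = -9.708×10⁶ J/kg, so a = −μ/(2ε) = 1.673×10⁷ m.
The apsides satisfy r_p + r_a = 2a, so the apoapsis radius is 2a − r_p = 2.713×10⁷ m = 27131 km.

apoapsis radius ≈ 27100 km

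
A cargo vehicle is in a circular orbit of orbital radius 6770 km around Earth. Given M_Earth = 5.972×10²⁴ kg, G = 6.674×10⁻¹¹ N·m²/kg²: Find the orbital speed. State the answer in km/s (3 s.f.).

μ = GM = 6.674×10⁻¹¹ × 5.972×10²⁴ = 3.986×10¹⁴ m³/s².
r = 6770 km = 6.770×10⁶ m.
For a circular orbit v = √(μ/r) = √(3.986×10¹⁴ / 6.770×10⁶) = √(5.887×10⁷) = 7673 m/s.
That is 7.673 km/s.

v ≈ 7.67 km/s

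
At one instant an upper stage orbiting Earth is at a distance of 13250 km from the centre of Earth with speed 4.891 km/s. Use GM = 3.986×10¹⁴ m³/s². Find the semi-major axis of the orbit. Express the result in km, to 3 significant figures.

r = 1.325×10⁷ m.
Vis-viva rearranged: 1/a = 2/r − v²/μ = 1.509×10⁻⁷ − 6.001×10⁻⁸ = 9.093×10⁻⁸ m⁻¹.
a = 1.100×10⁷ m = 10998 km.

a ≈ 11000 km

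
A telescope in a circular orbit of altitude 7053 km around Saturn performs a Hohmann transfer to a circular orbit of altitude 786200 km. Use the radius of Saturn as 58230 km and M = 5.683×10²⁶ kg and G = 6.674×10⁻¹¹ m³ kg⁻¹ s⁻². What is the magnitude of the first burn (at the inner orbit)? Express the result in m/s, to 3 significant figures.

Δv ≈ 8740 m/s

μ = GM = 6.674×10⁻¹¹ × 5.683×10²⁶ = 3.793×10¹⁶ m³/s².
r₁ = 58230 + 7053 = 65283 km = 6.5283×10⁷ m.
r₂ = 58230 + 786200 = 844430 km = 8.4443×10⁸ m.
Transfer ellipse a_t = (r₁ + r₂)/2 = 4.549×10⁸ m.
At r₁: circular v_c1 = √(μ/r₁) = 24100 m/s; transfer-perikrone v_p = √[μ(2/r₁ − 1/a_t)] = 32840 m/s.
Δv₁ = v_p − v_c1 = 8738 m/s.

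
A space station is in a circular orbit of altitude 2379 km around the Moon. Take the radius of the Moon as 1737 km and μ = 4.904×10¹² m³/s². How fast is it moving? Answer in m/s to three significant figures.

v ≈ 1090 m/s

r = 1737 + 2379 = 4116.0 km = 4.1160×10⁶ m.
For a circular orbit v = √(μ/r) = √(4.904×10¹² / 4.116×10⁶) = √(1.191×10⁶) = 1092 m/s.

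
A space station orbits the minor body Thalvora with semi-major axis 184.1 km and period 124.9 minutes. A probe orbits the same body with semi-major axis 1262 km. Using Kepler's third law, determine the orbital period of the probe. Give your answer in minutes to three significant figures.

Kepler's third law: T² ∝ a³, so T₂ = T₁ (a₂/a₁)^(3/2).
a₂/a₁ = 6.855, (a₂/a₁)^(3/2) = 17.95.
T₂ = 124.9 × 17.95 = 2242 minutes.

T₂ ≈ 2240 minutes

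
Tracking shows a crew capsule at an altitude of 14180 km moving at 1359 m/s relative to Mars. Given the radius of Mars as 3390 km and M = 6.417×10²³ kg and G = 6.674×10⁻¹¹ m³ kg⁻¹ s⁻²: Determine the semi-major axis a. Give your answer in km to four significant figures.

μ = GM = 6.674×10⁻¹¹ × 6.417×10²³ = 4.283×10¹³ m³/s².
r = 3390 + 14180 = 17570 km = 1.757×10⁷ m.
Vis-viva rearranged: 1/a = 2/r − v²/μ = 1.138×10⁻⁷ − 4.312×10⁻⁸ = 7.071×10⁻⁸ m⁻¹.
a = 1.414×10⁷ m = 14143 km.

a ≈ 14140 km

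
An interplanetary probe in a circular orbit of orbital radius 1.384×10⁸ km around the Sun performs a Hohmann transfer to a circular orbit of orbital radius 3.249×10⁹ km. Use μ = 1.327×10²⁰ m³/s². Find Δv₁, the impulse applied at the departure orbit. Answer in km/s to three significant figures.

r₁ = 1.384×10⁸ km = 1.384×10¹¹ m.
r₂ = 3.249×10⁹ km = 3.249×10¹² m.
Transfer ellipse a_t = (r₁ + r₂)/2 = 1.694×10¹² m.
At r₁: circular v_c1 = √(μ/r₁) = 30960 m/s; transfer-perihelion v_p = √[μ(2/r₁ − 1/a_t)] = 42890 m/s.
Δv₁ = v_p − v_c1 = 11920 m/s.
= 11.92 km/s.

Δv ≈ 11.9 km/s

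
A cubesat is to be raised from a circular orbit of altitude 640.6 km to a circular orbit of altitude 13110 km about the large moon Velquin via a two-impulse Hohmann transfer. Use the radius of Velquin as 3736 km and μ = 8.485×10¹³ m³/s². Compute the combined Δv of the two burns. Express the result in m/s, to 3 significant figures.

Δv_total ≈ 1950 m/s

r₁ = 3736 + 640.6 = 4376.6 km = 4.3766×10⁶ m.
r₂ = 3736 + 13110 = 16846 km = 1.6846×10⁷ m.
Transfer ellipse a_t = (r₁ + r₂)/2 = 1.061×10⁷ m.
At r₁: circular v_c1 = √(μ/r₁) = 4403 m/s; transfer-periapsis v_p = √[μ(2/r₁ − 1/a_t)] = 5548 m/s.
Δv₁ = v_p − v_c1 = 1145 m/s.
At r₂: circular v_c2 = √(μ/r₂) = 2244 m/s; transfer-apoapsis v_a = √[μ(2/r₂ − 1/a_t)] = 1441 m/s.
Δv₂ = v_c2 − v_a = 803.0 m/s.
Total Δv = Δv₁ + Δv₂ = 1948 m/s.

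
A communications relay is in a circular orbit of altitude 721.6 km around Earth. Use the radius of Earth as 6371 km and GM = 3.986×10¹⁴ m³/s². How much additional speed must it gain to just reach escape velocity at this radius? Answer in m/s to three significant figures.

r = 6371 + 721.6 = 7092.6 km = 7.0926×10⁶ m.
Circular speed v_c = √(μ/r) = 7497 m/s.
Escape speed v_esc = √(2μ/r) = √2 × v_c = 10600 m/s.
Δv = v_esc − v_c = 3105 m/s.

Δv ≈ 3110 m/s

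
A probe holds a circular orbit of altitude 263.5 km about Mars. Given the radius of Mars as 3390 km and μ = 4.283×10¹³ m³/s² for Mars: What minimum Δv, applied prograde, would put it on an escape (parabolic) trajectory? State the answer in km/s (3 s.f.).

r = 3390 + 263.5 = 3653.5 km = 3.6535×10⁶ m.
Circular speed v_c = √(μ/r) = 3424 m/s.
Escape speed v_esc = √(2μ/r) = √2 × v_c = 4842 m/s.
Δv = v_esc − v_c = 1418 m/s = 1.418 km/s.

Δv ≈ 1.42 km/s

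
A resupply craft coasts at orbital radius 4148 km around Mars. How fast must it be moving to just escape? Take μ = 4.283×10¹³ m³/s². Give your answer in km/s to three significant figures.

r = 4148 km = 4.148×10⁶ m.
Escape speed v_esc = √(2μ/r) = √(2 × 4.283×10¹³ / 4.148×10⁶) = √(2.065×10⁷) = 4544 m/s.
= 4.544 km/s.

v_esc ≈ 4.54 km/s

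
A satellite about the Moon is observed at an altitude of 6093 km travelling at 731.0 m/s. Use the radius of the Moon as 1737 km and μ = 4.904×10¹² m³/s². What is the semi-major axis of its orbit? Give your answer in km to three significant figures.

a ≈ 6830 km

r = 1737 + 6093 = 7830.0 km = 7.830×10⁶ m.
Specific orbital energy ε = v²/2 − μ/r = (731.0)²/2 − 4.904×10¹²/7.830×10⁶ = -3.591×10⁵ J/kg.
Since ε = −μ/(2a), a = −μ/(2ε) = 6.828×10⁶ m = 6827.6 km.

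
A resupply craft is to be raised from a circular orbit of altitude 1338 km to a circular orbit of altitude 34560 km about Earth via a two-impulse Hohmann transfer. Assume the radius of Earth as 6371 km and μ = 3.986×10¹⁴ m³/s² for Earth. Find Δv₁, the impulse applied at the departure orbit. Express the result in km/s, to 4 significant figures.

r₁ = 6371 + 1338 = 7709.0 km = 7.7090×10⁶ m.
r₂ = 6371 + 34560 = 40931 km = 4.0931×10⁷ m.
Transfer ellipse a_t = (r₁ + r₂)/2 = 2.432×10⁷ m.
At r₁: circular v_c1 = √(μ/r₁) = 7191 m/s; transfer-perigee v_p = √[μ(2/r₁ − 1/a_t)] = 9329 m/s.
Δv₁ = v_p − v_c1 = 2138 m/s.
= 2.138 km/s.

Δv ≈ 2.138 km/s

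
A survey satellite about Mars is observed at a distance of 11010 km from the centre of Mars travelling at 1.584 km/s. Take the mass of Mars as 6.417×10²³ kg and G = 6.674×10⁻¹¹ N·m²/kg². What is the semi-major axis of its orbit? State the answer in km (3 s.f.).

a ≈ 8130 km

μ = GM = 6.674×10⁻¹¹ × 6.417×10²³ = 4.283×10¹³ m³/s².
r = 1.101×10⁷ m.
Vis-viva rearranged: 1/a = 2/r − v²/μ = 1.817×10⁻⁷ − 5.859×10⁻⁸ = 1.231×10⁻⁷ m⁻¹.
a = 8.126×10⁶ m = 8125.6 km.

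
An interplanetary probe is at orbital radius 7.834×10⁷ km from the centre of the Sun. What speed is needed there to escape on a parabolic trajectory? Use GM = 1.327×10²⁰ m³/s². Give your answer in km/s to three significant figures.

v_esc ≈ 58.2 km/s

r = 7.834×10⁷ km = 7.834×10¹⁰ m.
Escape speed v_esc = √(2μ/r) = √(2 × 1.327×10²⁰ / 7.834×10¹⁰) = √(3.388×10⁹) = 58200 m/s.
= 58.20 km/s.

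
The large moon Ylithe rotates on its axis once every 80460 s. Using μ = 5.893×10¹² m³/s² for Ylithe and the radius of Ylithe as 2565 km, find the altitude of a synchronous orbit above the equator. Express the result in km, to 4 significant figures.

A synchronous orbit has period T, so by Kepler's third law a = (μT²/4π²)^(1/3).
μT²/4π² = 5.893×10¹² × (8.046×10⁴)² / 39.48 = 9.664×10²⁰ m³.
a = 9.887×10⁶ m = 9886.6 km.
Altitude h = a − R = 9886.6 − 2565 = 7321.6 km.

h_sync ≈ 7322 km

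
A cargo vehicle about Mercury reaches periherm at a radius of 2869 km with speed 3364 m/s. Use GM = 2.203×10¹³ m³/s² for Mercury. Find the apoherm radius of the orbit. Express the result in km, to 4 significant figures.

r_p = 2.869×10⁶ m.
Specific energy ε = v²/2 − μ/r = -2.020×10⁶ J/kg, so a = −μ/(2ε) = 5.452×10⁶ m.
The apsides satisfy r_p + r_a = 2a, so the apoherm radius is 2a − r_p = 8.035×10⁶ m = 8034.9 km.

apoherm radius ≈ 8035 km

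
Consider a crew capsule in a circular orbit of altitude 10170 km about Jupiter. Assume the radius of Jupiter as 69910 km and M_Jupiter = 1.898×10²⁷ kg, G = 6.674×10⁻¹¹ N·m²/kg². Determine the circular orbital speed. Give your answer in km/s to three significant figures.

μ = GM = 6.674×10⁻¹¹ × 1.898×10²⁷ = 1.267×10¹⁷ m³/s².
r = 69910 + 10170 = 80080 km = 8.0080×10⁷ m.
For a circular orbit v = √(μ/r) = √(1.267×10¹⁷ / 8.008×10⁷) = √(1.582×10⁹) = 39770 m/s.
That is 39.77 km/s.

v ≈ 39.8 km/s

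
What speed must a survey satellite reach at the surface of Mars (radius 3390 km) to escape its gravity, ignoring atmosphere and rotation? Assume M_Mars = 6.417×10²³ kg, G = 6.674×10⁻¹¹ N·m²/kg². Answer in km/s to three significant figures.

μ = GM = 6.674×10⁻¹¹ × 6.417×10²³ = 4.283×10¹³ m³/s².
r = R = 3.390×10⁶ m.
Escape speed v_esc = √(2μ/r) = √(2 × 4.283×10¹³ / 3.390×10⁶) = √(2.527×10⁷) = 5027 m/s.
= 5.027 km/s.

v_esc ≈ 5.03 km/s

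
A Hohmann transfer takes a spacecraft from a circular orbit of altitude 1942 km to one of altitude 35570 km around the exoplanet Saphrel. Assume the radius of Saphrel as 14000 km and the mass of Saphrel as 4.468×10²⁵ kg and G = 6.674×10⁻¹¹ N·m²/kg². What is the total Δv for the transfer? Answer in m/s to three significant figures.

Δv_total ≈ 5490 m/s

μ = GM = 6.674×10⁻¹¹ × 4.468×10²⁵ = 2.982×10¹⁵ m³/s².
r₁ = 14000 + 1942 = 15942 km = 1.5942×10⁷ m.
r₂ = 14000 + 35570 = 49570 km = 4.9570×10⁷ m.
Transfer ellipse a_t = (r₁ + r₂)/2 = 3.276×10⁷ m.
At r₁: circular v_c1 = √(μ/r₁) = 13680 m/s; transfer-periapsis v_p = √[μ(2/r₁ − 1/a_t)] = 16820 m/s.
Δv₁ = v_p − v_c1 = 3148 m/s.
At r₂: circular v_c2 = √(μ/r₂) = 7756 m/s; transfer-apoapsis v_a = √[μ(2/r₂ − 1/a_t)] = 5411 m/s.
Δv₂ = v_c2 − v_a = 2345 m/s.
Total Δv = Δv₁ + Δv₂ = 5493 m/s.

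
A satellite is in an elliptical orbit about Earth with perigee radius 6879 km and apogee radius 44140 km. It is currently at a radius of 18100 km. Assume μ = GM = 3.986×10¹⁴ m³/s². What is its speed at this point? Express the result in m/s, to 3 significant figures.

Semi-major axis a = (r_p + r_a)/2 = 25510 km = 2.551×10⁷ m.
Vis-viva: v² = μ(2/r − 1/a) = 3.986×10¹⁴ × (1.105×10⁻⁷ − 3.920×10⁻⁸) = 2.842×10⁷ m²/s².
v = 5331 m/s.

v ≈ 5330 m/s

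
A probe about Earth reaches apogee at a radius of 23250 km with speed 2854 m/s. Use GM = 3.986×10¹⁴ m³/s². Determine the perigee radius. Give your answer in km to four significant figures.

perigee radius ≈ 7244 km

r_a = 2.325×10⁷ m.
Specific energy ε = v²/2 − μ/r = -1.307×10⁷ J/kg, so a = −μ/(2ε) = 1.525×10⁷ m.
The apsides satisfy r_p + r_a = 2a, so the perigee radius is 2a − r_a = 7.244×10⁶ m = 7244.0 km.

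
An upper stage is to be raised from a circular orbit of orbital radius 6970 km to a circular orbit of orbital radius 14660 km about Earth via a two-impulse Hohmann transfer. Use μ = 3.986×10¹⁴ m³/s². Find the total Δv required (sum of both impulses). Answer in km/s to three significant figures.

Δv_total ≈ 2.27 km/s

r₁ = 6970 km = 6.970×10⁶ m.
r₂ = 14660 km = 1.466×10⁷ m.
Transfer ellipse a_t = (r₁ + r₂)/2 = 1.082×10⁷ m.
At r₁: circular v_c1 = √(μ/r₁) = 7562 m/s; transfer-perigee v_p = √[μ(2/r₁ − 1/a_t)] = 8805 m/s.
Δv₁ = v_p − v_c1 = 1242 m/s.
At r₂: circular v_c2 = √(μ/r₂) = 5214 m/s; transfer-apogee v_a = √[μ(2/r₂ − 1/a_t)] = 4186 m/s.
Δv₂ = v_c2 − v_a = 1028 m/s.
Total Δv = Δv₁ + Δv₂ = 2271 m/s = 2.271 km/s.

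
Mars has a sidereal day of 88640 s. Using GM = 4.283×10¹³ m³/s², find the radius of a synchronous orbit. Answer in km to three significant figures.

r_sync ≈ 20400 km

A synchronous orbit has period T, so by Kepler's third law a = (μT²/4π²)^(1/3).
μT²/4π² = 4.283×10¹³ × (8.864×10⁴)² / 39.48 = 8.524×10²¹ m³.
a = 2.043×10⁷ m = 20428 km.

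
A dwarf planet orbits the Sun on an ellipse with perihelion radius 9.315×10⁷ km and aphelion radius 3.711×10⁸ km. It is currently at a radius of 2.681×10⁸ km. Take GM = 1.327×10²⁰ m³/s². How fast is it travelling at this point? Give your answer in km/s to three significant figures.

v ≈ 20.5 km/s

Semi-major axis a = (r_p + r_a)/2 = 2.3212×10⁸ km = 2.321×10¹¹ m.
Vis-viva: v² = μ(2/r − 1/a) = 1.327×10²⁰ × (7.460×10⁻¹² − 4.308×10⁻¹²) = 4.183×10⁸ m²/s².
v = 20450 m/s = 20.45 km/s.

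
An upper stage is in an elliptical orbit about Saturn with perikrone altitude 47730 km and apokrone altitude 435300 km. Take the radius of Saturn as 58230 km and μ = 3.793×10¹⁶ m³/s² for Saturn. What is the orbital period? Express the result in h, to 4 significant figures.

T ≈ 46.51 h

r_p = 58230 + 47730 = 105960 km = 1.0596×10⁸ m.
r_a = 58230 + 435300 = 493530 km = 4.9353×10⁸ m.
Semi-major axis a = (r_p + r_a)/2 = (1.0596×10⁵ + 4.9353×10⁵)/2 = 2.9974×10⁵ km = 2.997×10⁸ m.
By Kepler's third law T = 2π√(a³/μ) = 2π × 2.665×10⁴ = 1.674×10⁵ s.
= 46.51 h.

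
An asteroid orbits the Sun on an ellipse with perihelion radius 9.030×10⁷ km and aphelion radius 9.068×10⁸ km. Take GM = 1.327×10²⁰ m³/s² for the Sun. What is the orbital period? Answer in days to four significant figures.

T ≈ 2222 days

Semi-major axis a = (r_p + r_a)/2 = (9.0300×10⁷ + 9.0680×10⁸)/2 = 4.9855×10⁸ km = 4.986×10¹¹ m.
By Kepler's third law T = 2π√(a³/μ) = 2π × 3.056×10⁷ = 1.920×10⁸ s.
= 2222 days.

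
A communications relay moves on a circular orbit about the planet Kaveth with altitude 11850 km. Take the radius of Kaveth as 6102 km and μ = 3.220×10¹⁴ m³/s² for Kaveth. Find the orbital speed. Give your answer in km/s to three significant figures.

r = 6102 + 11850 = 17952 km = 1.7952×10⁷ m.
For a circular orbit v = √(μ/r) = √(3.220×10¹⁴ / 1.795×10⁷) = √(1.794×10⁷) = 4235 m/s.
That is 4.235 km/s.

v ≈ 4.24 km/s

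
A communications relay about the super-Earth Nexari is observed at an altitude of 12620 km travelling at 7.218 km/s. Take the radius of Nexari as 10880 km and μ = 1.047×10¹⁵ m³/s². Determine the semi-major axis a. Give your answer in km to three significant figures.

a ≈ 28300 km

r = 10880 + 12620 = 23500 km = 2.350×10⁷ m.
Vis-viva rearranged: 1/a = 2/r − v²/μ = 8.511×10⁻⁸ − 4.976×10⁻⁸ = 3.535×10⁻⁸ m⁻¹.
a = 2.829×10⁷ m = 28292 km.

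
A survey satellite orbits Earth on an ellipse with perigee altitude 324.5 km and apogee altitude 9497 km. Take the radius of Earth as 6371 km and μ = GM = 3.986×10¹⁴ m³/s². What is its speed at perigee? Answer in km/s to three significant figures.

r_p = 6371 + 324.5 = 6695.5 km = 6.6955×10⁶ m.
r_a = 6371 + 9497 = 15868 km = 1.5868×10⁷ m.
Semi-major axis a = (r_p + r_a)/2 = 11282 km = 1.128×10⁷ m.
Vis-viva: v² = μ(2/r − 1/a) = 3.986×10¹⁴ × (2.987×10⁻⁷ − 8.864×10⁻⁸) = 8.373×10⁷ m²/s².
v = 9151 m/s = 9.151 km/s.

v ≈ 9.15 km/s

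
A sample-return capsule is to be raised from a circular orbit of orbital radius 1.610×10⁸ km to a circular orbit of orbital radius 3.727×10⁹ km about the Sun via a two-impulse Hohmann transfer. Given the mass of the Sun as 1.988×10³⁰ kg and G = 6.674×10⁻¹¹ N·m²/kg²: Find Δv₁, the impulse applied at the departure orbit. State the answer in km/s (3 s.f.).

Δv ≈ 11.0 km/s

μ = GM = 6.674×10⁻¹¹ × 1.988×10³⁰ = 1.327×10²⁰ m³/s².
r₁ = 1.610×10⁸ km = 1.610×10¹¹ m.
r₂ = 3.727×10⁹ km = 3.727×10¹² m.
Transfer ellipse a_t = (r₁ + r₂)/2 = 1.944×10¹² m.
At r₁: circular v_c1 = √(μ/r₁) = 28710 m/s; transfer-perihelion v_p = √[μ(2/r₁ − 1/a_t)] = 39750 m/s.
Δv₁ = v_p − v_c1 = 11040 m/s.
= 11.04 km/s.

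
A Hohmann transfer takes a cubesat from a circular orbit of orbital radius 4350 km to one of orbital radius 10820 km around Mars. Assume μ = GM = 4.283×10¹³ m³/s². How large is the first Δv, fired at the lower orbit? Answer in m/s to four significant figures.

Δv ≈ 609.9 m/s

r₁ = 4350 km = 4.350×10⁶ m.
r₂ = 10820 km = 1.082×10⁷ m.
Transfer ellipse a_t = (r₁ + r₂)/2 = 7.585×10⁶ m.
At r₁: circular v_c1 = √(μ/r₁) = 3138 m/s; transfer-periapsis v_p = √[μ(2/r₁ − 1/a_t)] = 3748 m/s.
Δv₁ = v_p − v_c1 = 609.9 m/s.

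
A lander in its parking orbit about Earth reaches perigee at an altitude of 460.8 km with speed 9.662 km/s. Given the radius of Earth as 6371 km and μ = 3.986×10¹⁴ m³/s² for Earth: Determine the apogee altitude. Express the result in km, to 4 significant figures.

r_p = 6371 + 460.8 = 6831.8 km = 6.832×10⁶ m.
Specific energy ε = v²/2 − μ/r = -1.167×10⁷ J/kg, so a = −μ/(2ε) = 1.708×10⁷ m.
The apsides satisfy r_p + r_a = 2a, so the apogee radius is 2a − r_p = 2.733×10⁷ m = 27331 km.
Apogee altitude = 27331 − 6371 = 20960 km.

apogee altitude ≈ 20960 km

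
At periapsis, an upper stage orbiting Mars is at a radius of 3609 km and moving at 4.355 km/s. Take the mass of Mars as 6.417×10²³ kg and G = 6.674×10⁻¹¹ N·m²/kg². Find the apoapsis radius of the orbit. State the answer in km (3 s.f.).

apoapsis radius ≈ 14400 km

μ = GM = 6.674×10⁻¹¹ × 6.417×10²³ = 4.283×10¹³ m³/s².
r_p = 3.609×10⁶ m.
Specific energy ε = v²/2 − μ/r = -2.384×10⁶ J/kg, so a = −μ/(2ε) = 8.983×10⁶ m.
The apsides satisfy r_p + r_a = 2a, so the apoapsis radius is 2a − r_p = 1.436×10⁷ m = 14357 km.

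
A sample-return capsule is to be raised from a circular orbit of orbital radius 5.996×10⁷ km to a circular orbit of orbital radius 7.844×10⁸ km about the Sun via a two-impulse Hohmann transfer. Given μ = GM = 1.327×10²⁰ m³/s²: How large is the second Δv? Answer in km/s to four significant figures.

r₁ = 5.996×10⁷ km = 5.996×10¹⁰ m.
r₂ = 7.844×10⁸ km = 7.844×10¹¹ m.
Transfer ellipse a_t = (r₁ + r₂)/2 = 4.222×10¹¹ m.
At r₁: circular v_c1 = √(μ/r₁) = 47040 m/s; transfer-perihelion v_p = √[μ(2/r₁ − 1/a_t)] = 64120 m/s.
At r₂: circular v_c2 = √(μ/r₂) = 13010 m/s; transfer-aphelion v_a = √[μ(2/r₂ − 1/a_t)] = 4902 m/s.
Δv₂ = v_c2 − v_a = 8105 m/s.
= 8.105 km/s.

Δv ≈ 8.105 km/s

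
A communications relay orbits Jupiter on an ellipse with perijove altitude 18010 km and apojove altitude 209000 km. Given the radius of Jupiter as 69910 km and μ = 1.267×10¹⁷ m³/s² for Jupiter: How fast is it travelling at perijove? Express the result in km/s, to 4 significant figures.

v ≈ 46.81 km/s

r_p = 69910 + 18010 = 87920 km = 8.7920×10⁷ m.
r_a = 69910 + 209000 = 278910 km = 2.7891×10⁸ m.
Semi-major axis a = (r_p + r_a)/2 = 1.8342×10⁵ km = 1.834×10⁸ m.
Vis-viva: v² = μ(2/r − 1/a) = 1.267×10¹⁷ × (2.275×10⁻⁸ − 5.452×10⁻⁹) = 2.191×10⁹ m²/s².
v = 46810 m/s = 46.81 km/s.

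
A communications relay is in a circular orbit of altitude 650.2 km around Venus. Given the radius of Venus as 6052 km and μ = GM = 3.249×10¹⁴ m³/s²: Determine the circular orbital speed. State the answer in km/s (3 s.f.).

v ≈ 6.96 km/s

r = 6052 + 650.2 = 6702.2 km = 6.7022×10⁶ m.
For a circular orbit v = √(μ/r) = √(3.249×10¹⁴ / 6.702×10⁶) = √(4.848×10⁷) = 6963 m/s.
That is 6.963 km/s.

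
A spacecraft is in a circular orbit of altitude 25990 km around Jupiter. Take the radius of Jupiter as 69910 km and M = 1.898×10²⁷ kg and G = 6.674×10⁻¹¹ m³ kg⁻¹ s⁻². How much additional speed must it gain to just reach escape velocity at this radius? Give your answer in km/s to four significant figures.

Δv ≈ 15.05 km/s

μ = GM = 6.674×10⁻¹¹ × 1.898×10²⁷ = 1.267×10¹⁷ m³/s².
r = 69910 + 25990 = 95900 km = 9.5900×10⁷ m.
Circular speed v_c = √(μ/r) = 36340 m/s.
Escape speed v_esc = √(2μ/r) = √2 × v_c = 51400 m/s.
Δv = v_esc − v_c = 15050 m/s = 15.05 km/s.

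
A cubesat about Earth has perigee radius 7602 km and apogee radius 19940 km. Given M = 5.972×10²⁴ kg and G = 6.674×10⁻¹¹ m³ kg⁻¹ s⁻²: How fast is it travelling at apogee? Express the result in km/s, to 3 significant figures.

μ = GM = 6.674×10⁻¹¹ × 5.972×10²⁴ = 3.986×10¹⁴ m³/s².
Semi-major axis a = (r_p + r_a)/2 = 13771 km = 1.377×10⁷ m.
Vis-viva: v² = μ(2/r − 1/a) = 3.986×10¹⁴ × (1.003×10⁻⁷ − 7.262×10⁻⁸) = 1.103×10⁷ m²/s².
v = 3322 m/s = 3.322 km/s.

v ≈ 3.32 km/s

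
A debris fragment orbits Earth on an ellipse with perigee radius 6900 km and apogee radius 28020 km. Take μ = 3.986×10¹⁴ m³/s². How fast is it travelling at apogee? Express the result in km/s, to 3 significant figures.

v ≈ 2.37 km/s

Semi-major axis a = (r_p + r_a)/2 = 17460 km = 1.746×10⁷ m.
Vis-viva: v² = μ(2/r − 1/a) = 3.986×10¹⁴ × (7.138×10⁻⁸ − 5.727×10⁻⁸) = 5.622×10⁶ m²/s².
v = 2371 m/s = 2.371 km/s.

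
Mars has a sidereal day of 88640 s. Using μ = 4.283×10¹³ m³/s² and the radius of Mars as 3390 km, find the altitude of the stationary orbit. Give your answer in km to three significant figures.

A synchronous orbit has period T, so by Kepler's third law a = (μT²/4π²)^(1/3).
μT²/4π² = 4.283×10¹³ × (8.864×10⁴)² / 39.48 = 8.524×10²¹ m³.
a = 2.043×10⁷ m = 20428 km.
Altitude h = a − R = 20428 − 3390 = 17038 km.

h_sync ≈ 17000 km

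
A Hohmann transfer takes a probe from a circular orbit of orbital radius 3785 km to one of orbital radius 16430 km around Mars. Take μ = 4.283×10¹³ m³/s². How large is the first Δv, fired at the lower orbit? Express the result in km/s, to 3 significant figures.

Δv ≈ 0.925 km/s

r₁ = 3785 km = 3.785×10⁶ m.
r₂ = 16430 km = 1.643×10⁷ m.
Transfer ellipse a_t = (r₁ + r₂)/2 = 1.011×10⁷ m.
At r₁: circular v_c1 = √(μ/r₁) = 3364 m/s; transfer-periapsis v_p = √[μ(2/r₁ − 1/a_t)] = 4289 m/s.
Δv₁ = v_p − v_c1 = 924.9 m/s.
= 0.9249 km/s.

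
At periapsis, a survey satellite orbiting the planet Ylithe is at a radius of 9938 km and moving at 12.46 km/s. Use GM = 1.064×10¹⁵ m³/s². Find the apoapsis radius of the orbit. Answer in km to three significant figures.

apoapsis radius ≈ 26200 km

r_p = 9.938×10⁶ m.
Specific energy ε = v²/2 − μ/r = -2.944×10⁷ J/kg, so a = −μ/(2ε) = 1.807×10⁷ m.
The apsides satisfy r_p + r_a = 2a, so the apoapsis radius is 2a − r_p = 2.621×10⁷ m = 26206 km.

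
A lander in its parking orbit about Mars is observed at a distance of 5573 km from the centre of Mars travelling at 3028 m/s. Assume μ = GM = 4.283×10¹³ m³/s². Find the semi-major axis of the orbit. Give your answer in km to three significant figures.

r = 5.573×10⁶ m.
Vis-viva rearranged: 1/a = 2/r − v²/μ = 3.589×10⁻⁷ − 2.141×10⁻⁷ = 1.448×10⁻⁷ m⁻¹.
a = 6.906×10⁶ m = 6906.1 km.

a ≈ 6910 km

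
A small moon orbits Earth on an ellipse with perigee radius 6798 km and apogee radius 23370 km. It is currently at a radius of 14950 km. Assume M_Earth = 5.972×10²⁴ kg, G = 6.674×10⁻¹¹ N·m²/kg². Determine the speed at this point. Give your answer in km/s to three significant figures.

v ≈ 5.19 km/s

μ = GM = 6.674×10⁻¹¹ × 5.972×10²⁴ = 3.986×10¹⁴ m³/s².
Semi-major axis a = (r_p + r_a)/2 = 15084 km = 1.508×10⁷ m.
Vis-viva: v² = μ(2/r − 1/a) = 3.986×10¹⁴ × (1.338×10⁻⁷ − 6.630×10⁻⁸) = 2.690×10⁷ m²/s².
v = 5186 m/s = 5.186 km/s.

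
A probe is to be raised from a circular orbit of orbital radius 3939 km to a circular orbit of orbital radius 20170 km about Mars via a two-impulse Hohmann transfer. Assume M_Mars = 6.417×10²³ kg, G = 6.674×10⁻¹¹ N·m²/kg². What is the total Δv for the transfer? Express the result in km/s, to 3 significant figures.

Δv_total ≈ 1.59 km/s

μ = GM = 6.674×10⁻¹¹ × 6.417×10²³ = 4.283×10¹³ m³/s².
r₁ = 3939 km = 3.939×10⁶ m.
r₂ = 20170 km = 2.017×10⁷ m.
Transfer ellipse a_t = (r₁ + r₂)/2 = 1.205×10⁷ m.
At r₁: circular v_c1 = √(μ/r₁) = 3297 m/s; transfer-periapsis v_p = √[μ(2/r₁ − 1/a_t)] = 4265 m/s.
Δv₁ = v_p − v_c1 = 967.9 m/s.
At r₂: circular v_c2 = √(μ/r₂) = 1457 m/s; transfer-apoapsis v_a = √[μ(2/r₂ − 1/a_t)] = 833.0 m/s.
Δv₂ = v_c2 − v_a = 624.2 m/s.
Total Δv = Δv₁ + Δv₂ = 1592 m/s = 1.592 km/s.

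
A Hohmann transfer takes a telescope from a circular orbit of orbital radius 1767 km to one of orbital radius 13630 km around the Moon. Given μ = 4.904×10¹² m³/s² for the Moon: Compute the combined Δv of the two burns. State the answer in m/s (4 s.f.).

r₁ = 1767 km = 1.767×10⁶ m.
r₂ = 13630 km = 1.363×10⁷ m.
Transfer ellipse a_t = (r₁ + r₂)/2 = 7.698×10⁶ m.
At r₁: circular v_c1 = √(μ/r₁) = 1666 m/s; transfer-perilune v_p = √[μ(2/r₁ − 1/a_t)] = 2217 m/s.
Δv₁ = v_p − v_c1 = 550.7 m/s.
At r₂: circular v_c2 = √(μ/r₂) = 599.8 m/s; transfer-apolune v_a = √[μ(2/r₂ − 1/a_t)] = 287.4 m/s.
Δv₂ = v_c2 − v_a = 312.5 m/s.
Total Δv = Δv₁ + Δv₂ = 863.2 m/s.

Δv_total ≈ 863.2 m/s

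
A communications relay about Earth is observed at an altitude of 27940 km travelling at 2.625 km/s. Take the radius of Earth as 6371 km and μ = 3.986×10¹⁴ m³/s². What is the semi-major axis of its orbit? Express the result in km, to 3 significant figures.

r = 6371 + 27940 = 34311 km = 3.431×10⁷ m.
Specific orbital energy ε = v²/2 − μ/r = (2625)²/2 − 3.986×10¹⁴/3.431×10⁷ = -8.172×10⁶ J/kg.
Since ε = −μ/(2a), a = −μ/(2ε) = 2.439×10⁷ m = 24388 km.

a ≈ 24400 km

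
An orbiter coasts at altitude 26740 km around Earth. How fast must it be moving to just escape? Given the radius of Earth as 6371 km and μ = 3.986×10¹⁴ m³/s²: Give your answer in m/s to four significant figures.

r = 6371 + 26740 = 33111 km = 3.3111×10⁷ m.
Escape speed v_esc = √(2μ/r) = √(2 × 3.986×10¹⁴ / 3.311×10⁷) = √(2.408×10⁷) = 4907 m/s.

v_esc ≈ 4907 m/s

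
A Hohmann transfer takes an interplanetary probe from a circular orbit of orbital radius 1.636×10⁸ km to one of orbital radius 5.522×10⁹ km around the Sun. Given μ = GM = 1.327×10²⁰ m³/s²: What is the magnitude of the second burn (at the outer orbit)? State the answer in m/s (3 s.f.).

r₁ = 1.636×10⁸ km = 1.636×10¹¹ m.
r₂ = 5.522×10⁹ km = 5.522×10¹² m.
Transfer ellipse a_t = (r₁ + r₂)/2 = 2.843×10¹² m.
At r₁: circular v_c1 = √(μ/r₁) = 28480 m/s; transfer-perihelion v_p = √[μ(2/r₁ − 1/a_t)] = 39690 m/s.
At r₂: circular v_c2 = √(μ/r₂) = 4902 m/s; transfer-aphelion v_a = √[μ(2/r₂ − 1/a_t)] = 1176 m/s.
Δv₂ = v_c2 − v_a = 3726 m/s.

Δv ≈ 3730 m/s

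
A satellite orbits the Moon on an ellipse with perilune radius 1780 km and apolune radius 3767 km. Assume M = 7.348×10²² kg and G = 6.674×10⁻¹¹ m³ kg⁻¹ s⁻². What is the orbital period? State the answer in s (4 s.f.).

μ = GM = 6.674×10⁻¹¹ × 7.348×10²² = 4.904×10¹² m³/s².
Semi-major axis a = (r_p + r_a)/2 = (1780.0 + 3767.0)/2 = 2773.5 km = 2.774×10⁶ m.
By Kepler's third law T = 2π√(a³/μ) = 2π × 2.086×10³ = 1.311×10⁴ s.

T ≈ 13110 s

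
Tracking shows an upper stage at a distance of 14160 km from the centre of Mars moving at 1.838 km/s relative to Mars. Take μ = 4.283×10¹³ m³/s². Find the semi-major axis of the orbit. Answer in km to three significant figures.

a ≈ 16000 km

r = 1.416×10⁷ m.
Vis-viva rearranged: 1/a = 2/r − v²/μ = 1.412×10⁻⁷ − 7.888×10⁻⁸ = 6.237×10⁻⁸ m⁻¹.
a = 1.603×10⁷ m = 16034 km.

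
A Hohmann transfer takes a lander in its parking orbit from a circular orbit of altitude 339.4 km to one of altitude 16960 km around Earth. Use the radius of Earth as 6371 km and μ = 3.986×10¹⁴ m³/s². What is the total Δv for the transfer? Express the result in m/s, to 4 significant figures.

Δv_total ≈ 3269 m/s

r₁ = 6371 + 339.4 = 6710.4 km = 6.7104×10⁶ m.
r₂ = 6371 + 16960 = 23331 km = 2.3331×10⁷ m.
Transfer ellipse a_t = (r₁ + r₂)/2 = 1.502×10⁷ m.
At r₁: circular v_c1 = √(μ/r₁) = 7707 m/s; transfer-perigee v_p = √[μ(2/r₁ − 1/a_t)] = 9605 m/s.
Δv₁ = v_p − v_c1 = 1898 m/s.
At r₂: circular v_c2 = √(μ/r₂) = 4133 m/s; transfer-apogee v_a = √[μ(2/r₂ − 1/a_t)] = 2763 m/s.
Δv₂ = v_c2 − v_a = 1371 m/s.
Total Δv = Δv₁ + Δv₂ = 3269 m/s.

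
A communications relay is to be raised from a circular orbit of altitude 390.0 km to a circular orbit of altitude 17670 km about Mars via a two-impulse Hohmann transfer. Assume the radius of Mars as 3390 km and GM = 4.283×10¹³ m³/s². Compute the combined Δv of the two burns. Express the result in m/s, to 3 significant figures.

r₁ = 3390 + 390.0 = 3780.0 km = 3.7800×10⁶ m.
r₂ = 3390 + 17670 = 21060 km = 2.1060×10⁷ m.
Transfer ellipse a_t = (r₁ + r₂)/2 = 1.242×10⁷ m.
At r₁: circular v_c1 = √(μ/r₁) = 3366 m/s; transfer-periapsis v_p = √[μ(2/r₁ − 1/a_t)] = 4383 m/s.
Δv₁ = v_p − v_c1 = 1017 m/s.
At r₂: circular v_c2 = √(μ/r₂) = 1426 m/s; transfer-apoapsis v_a = √[μ(2/r₂ − 1/a_t)] = 786.7 m/s.
Δv₂ = v_c2 − v_a = 639.3 m/s.
Total Δv = Δv₁ + Δv₂ = 1656 m/s.

Δv_total ≈ 1660 m/s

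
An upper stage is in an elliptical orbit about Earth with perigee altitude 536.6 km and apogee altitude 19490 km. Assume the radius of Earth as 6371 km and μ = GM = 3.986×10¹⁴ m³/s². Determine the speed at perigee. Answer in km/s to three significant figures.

v ≈ 9.54 km/s

r_p = 6371 + 536.6 = 6907.6 km = 6.9076×10⁶ m.
r_a = 6371 + 19490 = 25861 km = 2.5861×10⁷ m.
Semi-major axis a = (r_p + r_a)/2 = 16384 km = 1.638×10⁷ m.
Vis-viva: v² = μ(2/r − 1/a) = 3.986×10¹⁴ × (2.895×10⁻⁷ − 6.103×10⁻⁸) = 9.108×10⁷ m²/s².
v = 9544 m/s = 9.544 km/s.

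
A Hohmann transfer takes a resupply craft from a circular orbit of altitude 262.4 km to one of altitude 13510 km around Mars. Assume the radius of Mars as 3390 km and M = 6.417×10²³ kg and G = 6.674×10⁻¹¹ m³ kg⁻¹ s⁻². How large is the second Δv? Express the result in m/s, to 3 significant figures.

μ = GM = 6.674×10⁻¹¹ × 6.417×10²³ = 4.283×10¹³ m³/s².
r₁ = 3390 + 262.4 = 3652.4 km = 3.6524×10⁶ m.
r₂ = 3390 + 13510 = 16900 km = 1.6900×10⁷ m.
Transfer ellipse a_t = (r₁ + r₂)/2 = 1.028×10⁷ m.
At r₁: circular v_c1 = √(μ/r₁) = 3424 m/s; transfer-periapsis v_p = √[μ(2/r₁ − 1/a_t)] = 4391 m/s.
At r₂: circular v_c2 = √(μ/r₂) = 1592 m/s; transfer-apoapsis v_a = √[μ(2/r₂ − 1/a_t)] = 949.0 m/s.
Δv₂ = v_c2 − v_a = 642.9 m/s.

Δv ≈ 643 m/s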